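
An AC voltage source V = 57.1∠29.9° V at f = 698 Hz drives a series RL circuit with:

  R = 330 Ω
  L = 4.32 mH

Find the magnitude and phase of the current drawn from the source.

Step 1 — Angular frequency: ω = 2π·f = 2π·698 = 4386 rad/s.
Step 2 — Component impedances:
  R: Z = R = 330 Ω
  L: Z = jωL = j·4386·0.00432 = 0 + j18.95 Ω
Step 3 — Series combination: Z_total = R + L = 330 + j18.95 Ω = 330.5∠3.3° Ω.
Step 4 — Source phasor: V = 57.1∠29.9° V = 49.5 + j28.46 V.
Step 5 — Ohm's law: I = V / Z_total = (49.5 + j28.46) / (330 + j18.95) = 0.1544 + j0.07739 A.
Step 6 — Convert to polar: |I| = 0.1727 A, ∠I = 26.6°.

I = 0.1727∠26.6° A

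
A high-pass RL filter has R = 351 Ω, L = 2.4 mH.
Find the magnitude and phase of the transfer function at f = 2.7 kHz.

Step 1 — Angular frequency: ω = 2π·2700 = 1.696e+04 rad/s.
Step 2 — Transfer function: H(jω) = jωL/(R + jωL).
Step 3 — Numerator jωL = j·40.72; denominator R + jωL = 351 + j40.72.
Step 4 — H = 0.01328 + j0.1145.
Step 5 — Magnitude: |H| = 0.1152 (-18.8 dB); phase: φ = 83.4°.

|H| = 0.1152 (-18.8 dB), φ = 83.4°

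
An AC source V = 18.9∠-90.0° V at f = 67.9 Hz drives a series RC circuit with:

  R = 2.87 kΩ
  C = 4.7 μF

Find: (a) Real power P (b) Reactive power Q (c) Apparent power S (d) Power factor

Step 1 — Angular frequency: ω = 2π·f = 2π·67.9 = 426.6 rad/s.
Step 2 — Component impedances:
  R: Z = R = 2870 Ω
  C: Z = 1/(jωC) = -j/(ω·C) = 0 - j498.7 Ω
Step 3 — Series combination: Z_total = R + C = 2870 - j498.7 Ω = 2913∠-9.9° Ω.
Step 4 — Source phasor: V = 18.9∠-90.0° V = 0 - j18.9 V.
Step 5 — Current: I = V / Z = 0.001111 - j0.006392 A = 0.006488∠-80.1° A.
Step 6 — Complex power: S = V·I* = 0.1208 - j0.02099 VA.
Step 7 — Real power: P = Re(S) = 0.1208 W.
Step 8 — Reactive power: Q = Im(S) = -0.02099 VAR.
Step 9 — Apparent power: |S| = 0.1226 VA.
Step 10 — Power factor: PF = P/|S| = 0.9852 (leading).

(a) P = 0.1208 W  (b) Q = -0.02099 VAR  (c) S = 0.1226 VA  (d) PF = 0.9852 (leading)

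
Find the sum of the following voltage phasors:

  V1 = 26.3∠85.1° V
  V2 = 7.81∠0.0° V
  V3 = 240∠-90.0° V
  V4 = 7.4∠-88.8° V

Step 1 — Convert each phasor to rectangular form:
  V1 = 26.3·(cos(85.1°) + j·sin(85.1°)) = 2.246 + j26.2 V
  V2 = 7.81·(cos(0.0°) + j·sin(0.0°)) = 7.81 V
  V3 = 240·(cos(-90.0°) + j·sin(-90.0°)) = 0 - j240 V
  V4 = 7.4·(cos(-88.8°) + j·sin(-88.8°)) = 0.155 - j7.398 V
Step 2 — Sum components: V_total = 10.21 - j221.2 V.
Step 3 — Convert to polar: |V_total| = 221.4 V, ∠V_total = -87.4°.

V_total = 221.4∠-87.4° V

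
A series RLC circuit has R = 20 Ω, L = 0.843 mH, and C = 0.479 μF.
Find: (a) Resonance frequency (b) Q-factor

Step 1 — Resonance condition Im(Z)=0 gives ω₀ = 1/√(LC).
Step 2 — ω₀ = 1/√(0.000843·4.79e-07) = 4.976e+04 rad/s.
Step 3 — f₀ = ω₀/(2π) = 7920 Hz.
Step 4 — Series Q: Q = ω₀L/R = 4.976e+04·0.000843/20 = 2.098.

(a) f₀ = 7920 Hz  (b) Q = 2.098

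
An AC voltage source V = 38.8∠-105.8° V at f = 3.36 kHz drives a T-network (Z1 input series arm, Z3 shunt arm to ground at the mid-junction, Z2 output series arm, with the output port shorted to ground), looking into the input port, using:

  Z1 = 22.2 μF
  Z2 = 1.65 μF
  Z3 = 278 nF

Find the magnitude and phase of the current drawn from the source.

Step 1 — Angular frequency: ω = 2π·f = 2π·3360 = 2.111e+04 rad/s.
Step 2 — Component impedances:
  Z1: Z = 1/(jωC) = -j/(ω·C) = 0 - j2.134 Ω
  Z2: Z = 1/(jωC) = -j/(ω·C) = 0 - j28.71 Ω
  Z3: Z = 1/(jωC) = -j/(ω·C) = 0 - j170.4 Ω
Step 3 — With the output port shorted to ground, the output series arm Z2 runs from the junction to ground; the shunt arm Z3 also runs from the junction to ground. They appear in parallel: Z3 || Z2 = 0 - j24.57 Ω.
Step 4 — Series with input arm Z1: Z_in = Z1 + (Z3 || Z2) = 0 - j26.7 Ω = 26.7∠-90.0° Ω.
Step 5 — Source phasor: V = 38.8∠-105.8° V = -10.56 - j37.33 V.
Step 6 — Ohm's law: I = V / Z_total = (-10.56 - j37.33) / (0 - j26.7) = 1.398 - j0.3956 A.
Step 7 — Convert to polar: |I| = 1.453 A, ∠I = -15.8°.

I = 1.453∠-15.8° A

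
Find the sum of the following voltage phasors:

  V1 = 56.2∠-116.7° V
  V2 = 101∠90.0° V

Step 1 — Convert each phasor to rectangular form:
  V1 = 56.2·(cos(-116.7°) + j·sin(-116.7°)) = -25.25 - j50.21 V
  V2 = 101·(cos(90.0°) + j·sin(90.0°)) = 0 + j101 V
Step 2 — Sum components: V_total = -25.25 + j50.79 V.
Step 3 — Convert to polar: |V_total| = 56.72 V, ∠V_total = 116.4°.

V_total = 56.72∠116.4° V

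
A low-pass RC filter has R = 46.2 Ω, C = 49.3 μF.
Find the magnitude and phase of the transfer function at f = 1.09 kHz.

Step 1 — Angular frequency: ω = 2π·1090 = 6849 rad/s.
Step 2 — Transfer function: H(jω) = 1/(1 + jωRC).
Step 3 — Denominator: 1 + jωRC = 1 + j·6849·46.2·4.93e-05 = 1 + j15.6.
Step 4 — H = 0.004093 - j0.06384.
Step 5 — Magnitude: |H| = 0.06398 (-23.9 dB); phase: φ = -86.3°.

|H| = 0.06398 (-23.9 dB), φ = -86.3°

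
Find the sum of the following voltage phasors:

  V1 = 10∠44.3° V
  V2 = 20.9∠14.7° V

Step 1 — Convert each phasor to rectangular form:
  V1 = 10·(cos(44.3°) + j·sin(44.3°)) = 7.157 + j6.984 V
  V2 = 20.9·(cos(14.7°) + j·sin(14.7°)) = 20.22 + j5.304 V
Step 2 — Sum components: V_total = 27.37 + j12.29 V.
Step 3 — Convert to polar: |V_total| = 30 V, ∠V_total = 24.2°.

V_total = 30∠24.2° V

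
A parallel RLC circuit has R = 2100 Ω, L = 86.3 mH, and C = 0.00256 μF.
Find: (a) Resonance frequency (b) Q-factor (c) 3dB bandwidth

Step 1 — Resonance: ω₀ = 1/√(LC) = 1/√(0.0863·2.56e-09) = 6.728e+04 rad/s.
Step 2 — f₀ = ω₀/(2π) = 1.071e+04 Hz.
Step 3 — Parallel Q: Q = R/(ω₀L) = 2100/(6.728e+04·0.0863) = 0.3617.
Step 4 — Bandwidth: Δω = ω₀/Q = 1.86e+05 rad/s; BW = Δω/(2π) = 2.96e+04 Hz.

(a) f₀ = 1.071e+04 Hz  (b) Q = 0.3617  (c) BW = 2.96e+04 Hz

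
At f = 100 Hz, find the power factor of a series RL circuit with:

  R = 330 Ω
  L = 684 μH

Step 1 — Angular frequency: ω = 2π·f = 2π·100 = 628.3 rad/s.
Step 2 — Component impedances:
  R: Z = R = 330 Ω
  L: Z = jωL = j·628.3·0.000684 = 0 + j0.4298 Ω
Step 3 — Series combination: Z_total = R + L = 330 + j0.4298 Ω = 330∠0.1° Ω.
Step 4 — Power factor: PF = cos(φ) = Re(Z)/|Z| = 330/330 = 1.
Step 5 — Type: Im(Z) = 0.4298 ⇒ lagging (phase φ = 0.1°).

PF = 1 (lagging, φ = 0.1°)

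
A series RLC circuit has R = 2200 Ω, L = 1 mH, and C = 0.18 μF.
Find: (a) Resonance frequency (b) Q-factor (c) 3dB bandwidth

Step 1 — Resonance: ω₀ = 1/√(LC) = 1/√(0.001·1.8e-07) = 7.454e+04 rad/s.
Step 2 — f₀ = ω₀/(2π) = 1.186e+04 Hz.
Step 3 — Series Q: Q = ω₀L/R = 7.454e+04·0.001/2200 = 0.03388.
Step 4 — Bandwidth: Δω = ω₀/Q = 2.2e+06 rad/s; BW = Δω/(2π) = 3.501e+05 Hz.

(a) f₀ = 1.186e+04 Hz  (b) Q = 0.03388  (c) BW = 3.501e+05 Hz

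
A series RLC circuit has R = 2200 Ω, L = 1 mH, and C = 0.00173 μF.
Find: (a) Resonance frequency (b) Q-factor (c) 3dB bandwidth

Step 1 — Resonance condition Im(Z)=0 gives ω₀ = 1/√(LC).
Step 2 — ω₀ = 1/√(0.001·1.73e-09) = 7.603e+05 rad/s.
Step 3 — f₀ = ω₀/(2π) = 1.21e+05 Hz.
Step 4 — Series Q: Q = ω₀L/R = 7.603e+05·0.001/2200 = 0.3456.
Step 5 — 3dB bandwidth: Δω = ω₀/Q = 2.2e+06 rad/s; BW = Δω/(2π) = 3.501e+05 Hz.

(a) f₀ = 1.21e+05 Hz  (b) Q = 0.3456  (c) BW = 3.501e+05 Hz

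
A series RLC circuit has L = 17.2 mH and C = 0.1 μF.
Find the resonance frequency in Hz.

Step 1 — Resonance condition Im(Z)=0 gives ω₀ = 1/√(LC).
Step 2 — ω₀ = 1/√(0.0172·1e-07) = 2.411e+04 rad/s.
Step 3 — f₀ = ω₀/(2π) = 3838 Hz.

f₀ = 3838 Hz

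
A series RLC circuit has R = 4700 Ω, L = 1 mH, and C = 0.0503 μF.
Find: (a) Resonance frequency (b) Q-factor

Step 1 — Resonance condition Im(Z)=0 gives ω₀ = 1/√(LC).
Step 2 — ω₀ = 1/√(0.001·5.03e-08) = 1.41e+05 rad/s.
Step 3 — f₀ = ω₀/(2π) = 2.244e+04 Hz.
Step 4 — Series Q: Q = ω₀L/R = 1.41e+05·0.001/4700 = 0.03.

(a) f₀ = 2.244e+04 Hz  (b) Q = 0.03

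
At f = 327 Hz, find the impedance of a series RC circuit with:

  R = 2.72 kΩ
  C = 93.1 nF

Step 1 — Angular frequency: ω = 2π·f = 2π·327 = 2055 rad/s.
Step 2 — Component impedances:
  R: Z = R = 2720 Ω
  C: Z = 1/(jωC) = -j/(ω·C) = 0 - j5228 Ω
Step 3 — Series combination: Z_total = R + C = 2720 - j5228 Ω = 5893∠-62.5° Ω.

Z = 2720 - j5228 Ω = 5893∠-62.5° Ω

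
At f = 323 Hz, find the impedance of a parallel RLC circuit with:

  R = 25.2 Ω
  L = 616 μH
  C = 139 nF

Step 1 — Angular frequency: ω = 2π·f = 2π·323 = 2029 rad/s.
Step 2 — Component impedances:
  R: Z = R = 25.2 Ω
  L: Z = jωL = j·2029·0.000616 = 0 + j1.25 Ω
  C: Z = 1/(jωC) = -j/(ω·C) = 0 - j3545 Ω
Step 3 — Parallel combination: 1/Z_total = 1/R + 1/L + 1/C; Z_total = 0.06191 + j1.248 Ω = 1.249∠87.2° Ω.

Z = 0.06191 + j1.248 Ω = 1.249∠87.2° Ω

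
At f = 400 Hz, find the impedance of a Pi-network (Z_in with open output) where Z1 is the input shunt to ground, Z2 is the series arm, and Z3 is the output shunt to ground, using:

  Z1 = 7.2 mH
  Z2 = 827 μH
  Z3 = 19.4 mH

Step 1 — Angular frequency: ω = 2π·f = 2π·400 = 2513 rad/s.
Step 2 — Component impedances:
  Z1: Z = jωL = j·2513·0.0072 = 0 + j18.1 Ω
  Z2: Z = jωL = j·2513·0.000827 = 0 + j2.078 Ω
  Z3: Z = jωL = j·2513·0.0194 = 0 + j48.76 Ω
Step 3 — With open output, the series arm Z2 and the output shunt Z3 appear in series to ground: Z2 + Z3 = 0 + j50.84 Ω.
Step 4 — Parallel with input shunt Z1: Z_in = Z1 || (Z2 + Z3) = 0 + j13.35 Ω = 13.35∠90.0° Ω.

Z = 0 + j13.35 Ω = 13.35∠90.0° Ω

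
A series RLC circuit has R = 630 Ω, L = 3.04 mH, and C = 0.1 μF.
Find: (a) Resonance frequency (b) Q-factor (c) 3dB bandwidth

Step 1 — Resonance: ω₀ = 1/√(LC) = 1/√(0.00304·1e-07) = 5.735e+04 rad/s.
Step 2 — f₀ = ω₀/(2π) = 9128 Hz.
Step 3 — Series Q: Q = ω₀L/R = 5.735e+04·0.00304/630 = 0.2768.
Step 4 — Bandwidth: Δω = ω₀/Q = 2.072e+05 rad/s; BW = Δω/(2π) = 3.298e+04 Hz.

(a) f₀ = 9128 Hz  (b) Q = 0.2768  (c) BW = 3.298e+04 Hz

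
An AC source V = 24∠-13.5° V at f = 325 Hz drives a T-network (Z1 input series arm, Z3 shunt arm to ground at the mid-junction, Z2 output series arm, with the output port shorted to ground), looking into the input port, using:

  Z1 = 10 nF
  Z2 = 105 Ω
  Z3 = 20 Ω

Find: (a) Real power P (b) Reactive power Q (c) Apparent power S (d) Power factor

Step 1 — Angular frequency: ω = 2π·f = 2π·325 = 2042 rad/s.
Step 2 — Component impedances:
  Z1: Z = 1/(jωC) = -j/(ω·C) = 0 - j4.897e+04 Ω
  Z2: Z = R = 105 Ω
  Z3: Z = R = 20 Ω
Step 3 — With the output port shorted to ground, the output series arm Z2 runs from the junction to ground; the shunt arm Z3 also runs from the junction to ground. They appear in parallel: Z3 || Z2 = 16.8 Ω.
Step 4 — Series with input arm Z1: Z_in = Z1 + (Z3 || Z2) = 16.8 - j4.897e+04 Ω = 4.897e+04∠-90.0° Ω.
Step 5 — Source phasor: V = 24∠-13.5° V = 23.34 - j5.603 V.
Step 6 — Current: I = V / Z = 0.0001146 + j0.0004765 A = 0.0004901∠76.5° A.
Step 7 — Complex power: S = V·I* = 4.035e-06 - j0.01176 VA.
Step 8 — Real power: P = Re(S) = 4.035e-06 W.
Step 9 — Reactive power: Q = Im(S) = -0.01176 VAR.
Step 10 — Apparent power: |S| = 0.01176 VA.
Step 11 — Power factor: PF = P/|S| = 0.0003431 (leading).

(a) P = 4.035e-06 W  (b) Q = -0.01176 VAR  (c) S = 0.01176 VA  (d) PF = 0.0003431 (leading)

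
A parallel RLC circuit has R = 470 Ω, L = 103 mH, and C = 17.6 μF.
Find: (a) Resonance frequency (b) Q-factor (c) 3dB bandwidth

Step 1 — Resonance: ω₀ = 1/√(LC) = 1/√(0.103·1.76e-05) = 742.7 rad/s.
Step 2 — f₀ = ω₀/(2π) = 118.2 Hz.
Step 3 — Parallel Q: Q = R/(ω₀L) = 470/(742.7·0.103) = 6.144.
Step 4 — Bandwidth: Δω = ω₀/Q = 120.9 rad/s; BW = Δω/(2π) = 19.24 Hz.

(a) f₀ = 118.2 Hz  (b) Q = 6.144  (c) BW = 19.24 Hz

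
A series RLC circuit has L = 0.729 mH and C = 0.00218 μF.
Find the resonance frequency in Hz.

Step 1 — Resonance condition Im(Z)=0 gives ω₀ = 1/√(LC).
Step 2 — ω₀ = 1/√(0.000729·2.18e-09) = 7.932e+05 rad/s.
Step 3 — f₀ = ω₀/(2π) = 1.262e+05 Hz.

f₀ = 1.262e+05 Hz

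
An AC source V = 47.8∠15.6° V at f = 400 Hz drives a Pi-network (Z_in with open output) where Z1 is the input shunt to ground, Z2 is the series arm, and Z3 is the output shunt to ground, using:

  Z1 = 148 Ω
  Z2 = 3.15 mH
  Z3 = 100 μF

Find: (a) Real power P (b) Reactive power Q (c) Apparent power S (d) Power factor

Step 1 — Angular frequency: ω = 2π·f = 2π·400 = 2513 rad/s.
Step 2 — Component impedances:
  Z1: Z = R = 148 Ω
  Z2: Z = jωL = j·2513·0.00315 = 0 + j7.917 Ω
  Z3: Z = 1/(jωC) = -j/(ω·C) = 0 - j3.979 Ω
Step 3 — With open output, the series arm Z2 and the output shunt Z3 appear in series to ground: Z2 + Z3 = 0 + j3.938 Ω.
Step 4 — Parallel with input shunt Z1: Z_in = Z1 || (Z2 + Z3) = 0.1047 + j3.935 Ω = 3.937∠88.5° Ω.
Step 5 — Source phasor: V = 47.8∠15.6° V = 46.04 + j12.85 V.
Step 6 — Current: I = V / Z = 3.575 - j11.6 A = 12.14∠-72.9° A.
Step 7 — Complex power: S = V·I* = 15.44 + j580.2 VA.
Step 8 — Real power: P = Re(S) = 15.44 W.
Step 9 — Reactive power: Q = Im(S) = 580.2 VAR.
Step 10 — Apparent power: |S| = 580.4 VA.
Step 11 — Power factor: PF = P/|S| = 0.0266 (lagging).

(a) P = 15.44 W  (b) Q = 580.2 VAR  (c) S = 580.4 VA  (d) PF = 0.0266 (lagging)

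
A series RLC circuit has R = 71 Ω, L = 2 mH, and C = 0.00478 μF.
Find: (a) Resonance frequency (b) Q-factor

Step 1 — Resonance condition Im(Z)=0 gives ω₀ = 1/√(LC).
Step 2 — ω₀ = 1/√(0.002·4.78e-09) = 3.234e+05 rad/s.
Step 3 — f₀ = ω₀/(2π) = 5.147e+04 Hz.
Step 4 — Series Q: Q = ω₀L/R = 3.234e+05·0.002/71 = 9.111.

(a) f₀ = 5.147e+04 Hz  (b) Q = 9.111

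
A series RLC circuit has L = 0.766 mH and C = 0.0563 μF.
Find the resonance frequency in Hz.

Step 1 — Resonance condition Im(Z)=0 gives ω₀ = 1/√(LC).
Step 2 — ω₀ = 1/√(0.000766·5.63e-08) = 1.523e+05 rad/s.
Step 3 — f₀ = ω₀/(2π) = 2.424e+04 Hz.

f₀ = 2.424e+04 Hz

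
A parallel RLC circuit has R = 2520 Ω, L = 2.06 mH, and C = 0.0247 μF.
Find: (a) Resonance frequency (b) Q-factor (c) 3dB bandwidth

Step 1 — Resonance: ω₀ = 1/√(LC) = 1/√(0.00206·2.47e-08) = 1.402e+05 rad/s.
Step 2 — f₀ = ω₀/(2π) = 2.231e+04 Hz.
Step 3 — Parallel Q: Q = R/(ω₀L) = 2520/(1.402e+05·0.00206) = 8.726.
Step 4 — Bandwidth: Δω = ω₀/Q = 1.607e+04 rad/s; BW = Δω/(2π) = 2557 Hz.

(a) f₀ = 2.231e+04 Hz  (b) Q = 8.726  (c) BW = 2557 Hz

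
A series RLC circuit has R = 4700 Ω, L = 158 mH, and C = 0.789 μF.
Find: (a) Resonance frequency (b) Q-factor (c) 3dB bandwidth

Step 1 — Resonance: ω₀ = 1/√(LC) = 1/√(0.158·7.89e-07) = 2832 rad/s.
Step 2 — f₀ = ω₀/(2π) = 450.8 Hz.
Step 3 — Series Q: Q = ω₀L/R = 2832·0.158/4700 = 0.09521.
Step 4 — Bandwidth: Δω = ω₀/Q = 2.975e+04 rad/s; BW = Δω/(2π) = 4734 Hz.

(a) f₀ = 450.8 Hz  (b) Q = 0.09521  (c) BW = 4734 Hz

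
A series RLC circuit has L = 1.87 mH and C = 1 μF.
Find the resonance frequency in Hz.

Step 1 — Resonance condition Im(Z)=0 gives ω₀ = 1/√(LC).
Step 2 — ω₀ = 1/√(0.00187·1e-06) = 2.312e+04 rad/s.
Step 3 — f₀ = ω₀/(2π) = 3680 Hz.

f₀ = 3680 Hz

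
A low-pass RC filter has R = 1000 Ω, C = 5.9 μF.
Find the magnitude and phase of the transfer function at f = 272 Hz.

Step 1 — Angular frequency: ω = 2π·272 = 1709 rad/s.
Step 2 — Transfer function: H(jω) = 1/(1 + jωRC).
Step 3 — Denominator: 1 + jωRC = 1 + j·1709·1000·5.9e-06 = 1 + j10.08.
Step 4 — H = 0.00974 - j0.09821.
Step 5 — Magnitude: |H| = 0.09869 (-20.1 dB); phase: φ = -84.3°.

|H| = 0.09869 (-20.1 dB), φ = -84.3°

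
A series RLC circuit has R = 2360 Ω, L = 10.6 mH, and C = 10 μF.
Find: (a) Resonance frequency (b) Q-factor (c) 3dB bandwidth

Step 1 — Resonance: ω₀ = 1/√(LC) = 1/√(0.0106·1e-05) = 3071 rad/s.
Step 2 — f₀ = ω₀/(2π) = 488.8 Hz.
Step 3 — Series Q: Q = ω₀L/R = 3071·0.0106/2360 = 0.0138.
Step 4 — Bandwidth: Δω = ω₀/Q = 2.226e+05 rad/s; BW = Δω/(2π) = 3.543e+04 Hz.

(a) f₀ = 488.8 Hz  (b) Q = 0.0138  (c) BW = 3.543e+04 Hz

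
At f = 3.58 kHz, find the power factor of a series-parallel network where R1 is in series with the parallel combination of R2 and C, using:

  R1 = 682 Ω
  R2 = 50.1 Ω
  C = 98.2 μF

Step 1 — Angular frequency: ω = 2π·f = 2π·3580 = 2.249e+04 rad/s.
Step 2 — Component impedances:
  R1: Z = R = 682 Ω
  R2: Z = R = 50.1 Ω
  C: Z = 1/(jωC) = -j/(ω·C) = 0 - j0.4527 Ω
Step 3 — Parallel branch: R2 || C = 1/(1/R2 + 1/C) = 0.004091 - j0.4527 Ω.
Step 4 — Series with R1: Z_total = R1 + (R2 || C) = 682 - j0.4527 Ω = 682∠-0.0° Ω.
Step 5 — Power factor: PF = cos(φ) = Re(Z)/|Z| = 682/682 = 1.
Step 6 — Type: Im(Z) = -0.4527 ⇒ leading (phase φ = -0.0°).

PF = 1 (leading, φ = -0.0°)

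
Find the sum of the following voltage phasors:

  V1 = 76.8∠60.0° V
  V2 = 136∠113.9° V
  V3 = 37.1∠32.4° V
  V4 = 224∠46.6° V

Step 1 — Convert each phasor to rectangular form:
  V1 = 76.8·(cos(60.0°) + j·sin(60.0°)) = 38.4 + j66.51 V
  V2 = 136·(cos(113.9°) + j·sin(113.9°)) = -55.1 + j124.3 V
  V3 = 37.1·(cos(32.4°) + j·sin(32.4°)) = 31.32 + j19.88 V
  V4 = 224·(cos(46.6°) + j·sin(46.6°)) = 153.9 + j162.8 V
Step 2 — Sum components: V_total = 168.5 + j373.5 V.
Step 3 — Convert to polar: |V_total| = 409.7 V, ∠V_total = 65.7°.

V_total = 409.7∠65.7° V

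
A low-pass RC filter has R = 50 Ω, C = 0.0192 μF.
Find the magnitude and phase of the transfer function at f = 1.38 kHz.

Step 1 — Angular frequency: ω = 2π·1380 = 8671 rad/s.
Step 2 — Transfer function: H(jω) = 1/(1 + jωRC).
Step 3 — Denominator: 1 + jωRC = 1 + j·8671·50·1.92e-08 = 1 + j0.008324.
Step 4 — H = 0.9999 - j0.008323.
Step 5 — Magnitude: |H| = 1 (-0.0 dB); phase: φ = -0.5°.

|H| = 1 (-0.0 dB), φ = -0.5°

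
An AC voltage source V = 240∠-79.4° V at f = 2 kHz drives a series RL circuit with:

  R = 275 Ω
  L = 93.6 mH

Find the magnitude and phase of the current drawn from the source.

Step 1 — Angular frequency: ω = 2π·f = 2π·2000 = 1.257e+04 rad/s.
Step 2 — Component impedances:
  R: Z = R = 275 Ω
  L: Z = jωL = j·1.257e+04·0.0936 = 0 + j1176 Ω
Step 3 — Series combination: Z_total = R + L = 275 + j1176 Ω = 1208∠76.8° Ω.
Step 4 — Source phasor: V = 240∠-79.4° V = 44.15 - j235.9 V.
Step 5 — Ohm's law: I = V / Z_total = (44.15 - j235.9) / (275 + j1176) = -0.1818 - j0.08005 A.
Step 6 — Convert to polar: |I| = 0.1987 A, ∠I = -156.2°.

I = 0.1987∠-156.2° A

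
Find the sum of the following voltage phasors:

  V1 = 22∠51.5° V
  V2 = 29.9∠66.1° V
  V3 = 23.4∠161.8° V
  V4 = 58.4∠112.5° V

Step 1 — Convert each phasor to rectangular form:
  V1 = 22·(cos(51.5°) + j·sin(51.5°)) = 13.7 + j17.22 V
  V2 = 29.9·(cos(66.1°) + j·sin(66.1°)) = 12.11 + j27.34 V
  V3 = 23.4·(cos(161.8°) + j·sin(161.8°)) = -22.23 + j7.309 V
  V4 = 58.4·(cos(112.5°) + j·sin(112.5°)) = -22.35 + j53.95 V
Step 2 — Sum components: V_total = -18.77 + j105.8 V.
Step 3 — Convert to polar: |V_total| = 107.5 V, ∠V_total = 100.1°.

V_total = 107.5∠100.1° V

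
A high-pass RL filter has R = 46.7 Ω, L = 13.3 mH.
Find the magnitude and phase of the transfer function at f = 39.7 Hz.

Step 1 — Angular frequency: ω = 2π·39.7 = 249.4 rad/s.
Step 2 — Transfer function: H(jω) = jωL/(R + jωL).
Step 3 — Numerator jωL = j·3.318; denominator R + jωL = 46.7 + j3.318.
Step 4 — H = 0.005021 + j0.07068.
Step 5 — Magnitude: |H| = 0.07086 (-23.0 dB); phase: φ = 85.9°.

|H| = 0.07086 (-23.0 dB), φ = 85.9°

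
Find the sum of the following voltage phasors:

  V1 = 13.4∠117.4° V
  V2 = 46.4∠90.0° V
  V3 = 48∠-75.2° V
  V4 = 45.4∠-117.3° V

Step 1 — Convert each phasor to rectangular form:
  V1 = 13.4·(cos(117.4°) + j·sin(117.4°)) = -6.167 + j11.9 V
  V2 = 46.4·(cos(90.0°) + j·sin(90.0°)) = 0 + j46.4 V
  V3 = 48·(cos(-75.2°) + j·sin(-75.2°)) = 12.26 - j46.41 V
  V4 = 45.4·(cos(-117.3°) + j·sin(-117.3°)) = -20.82 - j40.34 V
Step 2 — Sum components: V_total = -14.73 - j28.45 V.
Step 3 — Convert to polar: |V_total| = 32.04 V, ∠V_total = -117.4°.

V_total = 32.04∠-117.4° V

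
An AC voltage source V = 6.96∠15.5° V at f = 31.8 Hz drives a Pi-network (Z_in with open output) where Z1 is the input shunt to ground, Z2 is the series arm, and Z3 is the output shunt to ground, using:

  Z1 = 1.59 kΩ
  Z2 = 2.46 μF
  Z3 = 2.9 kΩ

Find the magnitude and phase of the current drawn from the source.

Step 1 — Angular frequency: ω = 2π·f = 2π·31.8 = 199.8 rad/s.
Step 2 — Component impedances:
  Z1: Z = R = 1590 Ω
  Z2: Z = 1/(jωC) = -j/(ω·C) = 0 - j2035 Ω
  Z3: Z = R = 2900 Ω
Step 3 — With open output, the series arm Z2 and the output shunt Z3 appear in series to ground: Z2 + Z3 = 2900 - j2035 Ω.
Step 4 — Parallel with input shunt Z1: Z_in = Z1 || (Z2 + Z3) = 1123 - j211.7 Ω = 1143∠-10.7° Ω.
Step 5 — Source phasor: V = 6.96∠15.5° V = 6.707 + j1.86 V.
Step 6 — Ohm's law: I = V / Z_total = (6.707 + j1.86) / (1123 - j211.7) = 0.005467 + j0.002687 A.
Step 7 — Convert to polar: |I| = 0.006091 A, ∠I = 26.2°.

I = 0.006091∠26.2° A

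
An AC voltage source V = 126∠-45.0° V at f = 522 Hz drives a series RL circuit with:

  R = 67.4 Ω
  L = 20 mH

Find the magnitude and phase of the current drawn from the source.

Step 1 — Angular frequency: ω = 2π·f = 2π·522 = 3280 rad/s.
Step 2 — Component impedances:
  R: Z = R = 67.4 Ω
  L: Z = jωL = j·3280·0.02 = 0 + j65.6 Ω
Step 3 — Series combination: Z_total = R + L = 67.4 + j65.6 Ω = 94.05∠44.2° Ω.
Step 4 — Source phasor: V = 126∠-45.0° V = 89.1 - j89.1 V.
Step 5 — Ohm's law: I = V / Z_total = (89.1 - j89.1) / (67.4 + j65.6) = 0.01817 - j1.34 A.
Step 6 — Convert to polar: |I| = 1.34 A, ∠I = -89.2°.

I = 1.34∠-89.2° A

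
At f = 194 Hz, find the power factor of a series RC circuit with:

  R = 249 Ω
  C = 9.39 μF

Step 1 — Angular frequency: ω = 2π·f = 2π·194 = 1219 rad/s.
Step 2 — Component impedances:
  R: Z = R = 249 Ω
  C: Z = 1/(jωC) = -j/(ω·C) = 0 - j87.37 Ω
Step 3 — Series combination: Z_total = R + C = 249 - j87.37 Ω = 263.9∠-19.3° Ω.
Step 4 — Power factor: PF = cos(φ) = Re(Z)/|Z| = 249/263.88 = 0.9436.
Step 5 — Type: Im(Z) = -87.37 ⇒ leading (phase φ = -19.3°).

PF = 0.9436 (leading, φ = -19.3°)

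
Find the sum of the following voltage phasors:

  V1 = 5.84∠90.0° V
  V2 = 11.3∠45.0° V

Step 1 — Convert each phasor to rectangular form:
  V1 = 5.84·(cos(90.0°) + j·sin(90.0°)) = 0 + j5.84 V
  V2 = 11.3·(cos(45.0°) + j·sin(45.0°)) = 7.99 + j7.99 V
Step 2 — Sum components: V_total = 7.99 + j13.83 V.
Step 3 — Convert to polar: |V_total| = 15.97 V, ∠V_total = 60.0°.

V_total = 15.97∠60.0° V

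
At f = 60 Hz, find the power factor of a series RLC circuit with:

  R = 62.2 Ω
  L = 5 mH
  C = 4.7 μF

Step 1 — Angular frequency: ω = 2π·f = 2π·60 = 377 rad/s.
Step 2 — Component impedances:
  R: Z = R = 62.2 Ω
  L: Z = jωL = j·377·0.005 = 0 + j1.885 Ω
  C: Z = 1/(jωC) = -j/(ω·C) = 0 - j564.4 Ω
Step 3 — Series combination: Z_total = R + L + C = 62.2 - j562.5 Ω = 565.9∠-83.7° Ω.
Step 4 — Power factor: PF = cos(φ) = Re(Z)/|Z| = 62.2/565.9 = 0.1099.
Step 5 — Type: Im(Z) = -562.5 ⇒ leading (phase φ = -83.7°).

PF = 0.1099 (leading, φ = -83.7°)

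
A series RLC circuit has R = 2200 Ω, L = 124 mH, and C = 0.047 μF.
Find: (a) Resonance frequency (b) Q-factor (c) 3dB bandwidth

Step 1 — Resonance condition Im(Z)=0 gives ω₀ = 1/√(LC).
Step 2 — ω₀ = 1/√(0.124·4.7e-08) = 1.31e+04 rad/s.
Step 3 — f₀ = ω₀/(2π) = 2085 Hz.
Step 4 — Series Q: Q = ω₀L/R = 1.31e+04·0.124/2200 = 0.7383.
Step 5 — 3dB bandwidth: Δω = ω₀/Q = 1.774e+04 rad/s; BW = Δω/(2π) = 2824 Hz.

(a) f₀ = 2085 Hz  (b) Q = 0.7383  (c) BW = 2824 Hz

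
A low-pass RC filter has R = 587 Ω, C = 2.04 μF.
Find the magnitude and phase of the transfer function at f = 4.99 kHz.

Step 1 — Angular frequency: ω = 2π·4990 = 3.135e+04 rad/s.
Step 2 — Transfer function: H(jω) = 1/(1 + jωRC).
Step 3 — Denominator: 1 + jωRC = 1 + j·3.135e+04·587·2.04e-06 = 1 + j37.54.
Step 4 — H = 0.0007089 - j0.02662.
Step 5 — Magnitude: |H| = 0.02663 (-31.5 dB); phase: φ = -88.5°.

|H| = 0.02663 (-31.5 dB), φ = -88.5°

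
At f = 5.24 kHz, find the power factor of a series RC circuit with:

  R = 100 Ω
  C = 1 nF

Step 1 — Angular frequency: ω = 2π·f = 2π·5240 = 3.292e+04 rad/s.
Step 2 — Component impedances:
  R: Z = R = 100 Ω
  C: Z = 1/(jωC) = -j/(ω·C) = 0 - j3.037e+04 Ω
Step 3 — Series combination: Z_total = R + C = 100 - j3.037e+04 Ω = 3.037e+04∠-89.8° Ω.
Step 4 — Power factor: PF = cos(φ) = Re(Z)/|Z| = 100/30373 = 0.003292.
Step 5 — Type: Im(Z) = -3.037e+04 ⇒ leading (phase φ = -89.8°).

PF = 0.003292 (leading, φ = -89.8°)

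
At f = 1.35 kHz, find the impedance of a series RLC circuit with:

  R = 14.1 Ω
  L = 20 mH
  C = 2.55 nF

Step 1 — Angular frequency: ω = 2π·f = 2π·1350 = 8482 rad/s.
Step 2 — Component impedances:
  R: Z = R = 14.1 Ω
  L: Z = jωL = j·8482·0.02 = 0 + j169.6 Ω
  C: Z = 1/(jωC) = -j/(ω·C) = 0 - j4.623e+04 Ω
Step 3 — Series combination: Z_total = R + L + C = 14.1 - j4.606e+04 Ω = 4.606e+04∠-90.0° Ω.

Z = 14.1 - j4.606e+04 Ω = 4.606e+04∠-90.0° Ω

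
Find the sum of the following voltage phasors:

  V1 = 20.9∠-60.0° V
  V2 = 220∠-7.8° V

Step 1 — Convert each phasor to rectangular form:
  V1 = 20.9·(cos(-60.0°) + j·sin(-60.0°)) = 10.45 - j18.1 V
  V2 = 220·(cos(-7.8°) + j·sin(-7.8°)) = 218 - j29.86 V
Step 2 — Sum components: V_total = 228.4 - j47.96 V.
Step 3 — Convert to polar: |V_total| = 233.4 V, ∠V_total = -11.9°.

V_total = 233.4∠-11.9° V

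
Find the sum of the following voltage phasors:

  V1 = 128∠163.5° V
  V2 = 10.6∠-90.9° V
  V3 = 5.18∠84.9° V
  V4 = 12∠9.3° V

Step 1 — Convert each phasor to rectangular form:
  V1 = 128·(cos(163.5°) + j·sin(163.5°)) = -122.7 + j36.35 V
  V2 = 10.6·(cos(-90.9°) + j·sin(-90.9°)) = -0.1665 - j10.6 V
  V3 = 5.18·(cos(84.9°) + j·sin(84.9°)) = 0.4605 + j5.159 V
  V4 = 12·(cos(9.3°) + j·sin(9.3°)) = 11.84 + j1.939 V
Step 2 — Sum components: V_total = -110.6 + j32.85 V.
Step 3 — Convert to polar: |V_total| = 115.4 V, ∠V_total = 163.5°.

V_total = 115.4∠163.5° V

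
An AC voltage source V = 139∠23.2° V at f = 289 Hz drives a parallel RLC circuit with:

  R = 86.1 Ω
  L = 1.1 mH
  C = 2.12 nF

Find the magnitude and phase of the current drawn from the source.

Step 1 — Angular frequency: ω = 2π·f = 2π·289 = 1816 rad/s.
Step 2 — Component impedances:
  R: Z = R = 86.1 Ω
  L: Z = jωL = j·1816·0.0011 = 0 + j1.997 Ω
  C: Z = 1/(jωC) = -j/(ω·C) = 0 - j2.598e+05 Ω
Step 3 — Parallel combination: 1/Z_total = 1/R + 1/L + 1/C; Z_total = 0.04631 + j1.996 Ω = 1.997∠88.7° Ω.
Step 4 — Source phasor: V = 139∠23.2° V = 127.8 + j54.76 V.
Step 5 — Ohm's law: I = V / Z_total = (127.8 + j54.76) / (0.04631 + j1.996) = 28.9 - j63.33 A.
Step 6 — Convert to polar: |I| = 69.61 A, ∠I = -65.5°.

I = 69.61∠-65.5° A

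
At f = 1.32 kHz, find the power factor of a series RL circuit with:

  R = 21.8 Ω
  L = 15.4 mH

Step 1 — Angular frequency: ω = 2π·f = 2π·1320 = 8294 rad/s.
Step 2 — Component impedances:
  R: Z = R = 21.8 Ω
  L: Z = jωL = j·8294·0.0154 = 0 + j127.7 Ω
Step 3 — Series combination: Z_total = R + L = 21.8 + j127.7 Ω = 129.6∠80.3° Ω.
Step 4 — Power factor: PF = cos(φ) = Re(Z)/|Z| = 21.8/129.6 = 0.1682.
Step 5 — Type: Im(Z) = 127.7 ⇒ lagging (phase φ = 80.3°).

PF = 0.1682 (lagging, φ = 80.3°)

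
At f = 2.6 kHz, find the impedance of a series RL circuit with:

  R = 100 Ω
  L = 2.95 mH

Step 1 — Angular frequency: ω = 2π·f = 2π·2600 = 1.634e+04 rad/s.
Step 2 — Component impedances:
  R: Z = R = 100 Ω
  L: Z = jωL = j·1.634e+04·0.00295 = 0 + j48.19 Ω
Step 3 — Series combination: Z_total = R + L = 100 + j48.19 Ω = 111∠25.7° Ω.

Z = 100 + j48.19 Ω = 111∠25.7° Ω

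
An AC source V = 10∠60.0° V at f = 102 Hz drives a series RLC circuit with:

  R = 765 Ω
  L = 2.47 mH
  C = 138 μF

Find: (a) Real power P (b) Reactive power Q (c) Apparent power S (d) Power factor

Step 1 — Angular frequency: ω = 2π·f = 2π·102 = 640.9 rad/s.
Step 2 — Component impedances:
  R: Z = R = 765 Ω
  L: Z = jωL = j·640.9·0.00247 = 0 + j1.583 Ω
  C: Z = 1/(jωC) = -j/(ω·C) = 0 - j11.31 Ω
Step 3 — Series combination: Z_total = R + L + C = 765 - j9.724 Ω = 765.1∠-0.7° Ω.
Step 4 — Source phasor: V = 10∠60.0° V = 5 + j8.66 V.
Step 5 — Current: I = V / Z = 0.006391 + j0.0114 A = 0.01307∠60.7° A.
Step 6 — Complex power: S = V·I* = 0.1307 - j0.001661 VA.
Step 7 — Real power: P = Re(S) = 0.1307 W.
Step 8 — Reactive power: Q = Im(S) = -0.001661 VAR.
Step 9 — Apparent power: |S| = 0.1307 VA.
Step 10 — Power factor: PF = P/|S| = 0.9999 (leading).

(a) P = 0.1307 W  (b) Q = -0.001661 VAR  (c) S = 0.1307 VA  (d) PF = 0.9999 (leading)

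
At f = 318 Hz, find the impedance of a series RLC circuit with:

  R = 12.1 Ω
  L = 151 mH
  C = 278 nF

Step 1 — Angular frequency: ω = 2π·f = 2π·318 = 1998 rad/s.
Step 2 — Component impedances:
  R: Z = R = 12.1 Ω
  L: Z = jωL = j·1998·0.151 = 0 + j301.7 Ω
  C: Z = 1/(jωC) = -j/(ω·C) = 0 - j1800 Ω
Step 3 — Series combination: Z_total = R + L + C = 12.1 - j1499 Ω = 1499∠-89.5° Ω.

Z = 12.1 - j1499 Ω = 1499∠-89.5° Ω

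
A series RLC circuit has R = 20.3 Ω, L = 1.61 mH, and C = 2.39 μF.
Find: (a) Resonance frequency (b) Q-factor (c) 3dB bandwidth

Step 1 — Resonance: ω₀ = 1/√(LC) = 1/√(0.00161·2.39e-06) = 1.612e+04 rad/s.
Step 2 — f₀ = ω₀/(2π) = 2566 Hz.
Step 3 — Series Q: Q = ω₀L/R = 1.612e+04·0.00161/20.3 = 1.279.
Step 4 — Bandwidth: Δω = ω₀/Q = 1.261e+04 rad/s; BW = Δω/(2π) = 2007 Hz.

(a) f₀ = 2566 Hz  (b) Q = 1.279  (c) BW = 2007 Hz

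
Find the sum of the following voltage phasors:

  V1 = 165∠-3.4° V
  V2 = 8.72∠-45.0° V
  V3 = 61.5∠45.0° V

Step 1 — Convert each phasor to rectangular form:
  V1 = 165·(cos(-3.4°) + j·sin(-3.4°)) = 164.7 - j9.786 V
  V2 = 8.72·(cos(-45.0°) + j·sin(-45.0°)) = 6.166 - j6.166 V
  V3 = 61.5·(cos(45.0°) + j·sin(45.0°)) = 43.49 + j43.49 V
Step 2 — Sum components: V_total = 214.4 + j27.54 V.
Step 3 — Convert to polar: |V_total| = 216.1 V, ∠V_total = 7.3°.

V_total = 216.1∠7.3° V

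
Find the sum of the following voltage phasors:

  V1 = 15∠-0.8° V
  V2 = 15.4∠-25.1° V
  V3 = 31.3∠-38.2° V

Step 1 — Convert each phasor to rectangular form:
  V1 = 15·(cos(-0.8°) + j·sin(-0.8°)) = 15 - j0.2094 V
  V2 = 15.4·(cos(-25.1°) + j·sin(-25.1°)) = 13.95 - j6.533 V
  V3 = 31.3·(cos(-38.2°) + j·sin(-38.2°)) = 24.6 - j19.36 V
Step 2 — Sum components: V_total = 53.54 - j26.1 V.
Step 3 — Convert to polar: |V_total| = 59.56 V, ∠V_total = -26.0°.

V_total = 59.56∠-26.0° V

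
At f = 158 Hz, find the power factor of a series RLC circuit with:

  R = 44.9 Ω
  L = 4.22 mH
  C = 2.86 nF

Step 1 — Angular frequency: ω = 2π·f = 2π·158 = 992.7 rad/s.
Step 2 — Component impedances:
  R: Z = R = 44.9 Ω
  L: Z = jωL = j·992.7·0.00422 = 0 + j4.189 Ω
  C: Z = 1/(jωC) = -j/(ω·C) = 0 - j3.522e+05 Ω
Step 3 — Series combination: Z_total = R + L + C = 44.9 - j3.522e+05 Ω = 3.522e+05∠-90.0° Ω.
Step 4 — Power factor: PF = cos(φ) = Re(Z)/|Z| = 44.9/3.522e+05 = 0.0001275.
Step 5 — Type: Im(Z) = -3.522e+05 ⇒ leading (phase φ = -90.0°).

PF = 0.0001275 (leading, φ = -90.0°)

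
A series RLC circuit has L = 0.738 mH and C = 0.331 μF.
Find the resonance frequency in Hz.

Step 1 — Resonance condition Im(Z)=0 gives ω₀ = 1/√(LC).
Step 2 — ω₀ = 1/√(0.000738·3.31e-07) = 6.398e+04 rad/s.
Step 3 — f₀ = ω₀/(2π) = 1.018e+04 Hz.

f₀ = 1.018e+04 Hz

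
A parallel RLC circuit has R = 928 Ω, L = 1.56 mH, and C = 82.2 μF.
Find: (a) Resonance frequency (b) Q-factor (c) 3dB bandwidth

Step 1 — Resonance: ω₀ = 1/√(LC) = 1/√(0.00156·8.22e-05) = 2793 rad/s.
Step 2 — f₀ = ω₀/(2π) = 444.4 Hz.
Step 3 — Parallel Q: Q = R/(ω₀L) = 928/(2793·0.00156) = 213.
Step 4 — Bandwidth: Δω = ω₀/Q = 13.11 rad/s; BW = Δω/(2π) = 2.086 Hz.

(a) f₀ = 444.4 Hz  (b) Q = 213  (c) BW = 2.086 Hz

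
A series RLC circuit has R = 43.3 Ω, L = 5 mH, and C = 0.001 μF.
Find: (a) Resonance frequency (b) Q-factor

Step 1 — Resonance condition Im(Z)=0 gives ω₀ = 1/√(LC).
Step 2 — ω₀ = 1/√(0.005·1e-09) = 4.472e+05 rad/s.
Step 3 — f₀ = ω₀/(2π) = 7.118e+04 Hz.
Step 4 — Series Q: Q = ω₀L/R = 4.472e+05·0.005/43.3 = 51.64.

(a) f₀ = 7.118e+04 Hz  (b) Q = 51.64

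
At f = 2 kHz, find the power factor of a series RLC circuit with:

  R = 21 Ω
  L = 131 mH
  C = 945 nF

Step 1 — Angular frequency: ω = 2π·f = 2π·2000 = 1.257e+04 rad/s.
Step 2 — Component impedances:
  R: Z = R = 21 Ω
  L: Z = jωL = j·1.257e+04·0.131 = 0 + j1646 Ω
  C: Z = 1/(jωC) = -j/(ω·C) = 0 - j84.21 Ω
Step 3 — Series combination: Z_total = R + L + C = 21 + j1562 Ω = 1562∠89.2° Ω.
Step 4 — Power factor: PF = cos(φ) = Re(Z)/|Z| = 21/1562 = 0.01344.
Step 5 — Type: Im(Z) = 1562 ⇒ lagging (phase φ = 89.2°).

PF = 0.01344 (lagging, φ = 89.2°)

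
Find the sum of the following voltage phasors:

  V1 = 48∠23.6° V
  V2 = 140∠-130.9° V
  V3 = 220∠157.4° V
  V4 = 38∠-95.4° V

Step 1 — Convert each phasor to rectangular form:
  V1 = 48·(cos(23.6°) + j·sin(23.6°)) = 43.99 + j19.22 V
  V2 = 140·(cos(-130.9°) + j·sin(-130.9°)) = -91.66 - j105.8 V
  V3 = 220·(cos(157.4°) + j·sin(157.4°)) = -203.1 + j84.54 V
  V4 = 38·(cos(-95.4°) + j·sin(-95.4°)) = -3.576 - j37.83 V
Step 2 — Sum components: V_total = -254.4 - j39.89 V.
Step 3 — Convert to polar: |V_total| = 257.5 V, ∠V_total = -171.1°.

V_total = 257.5∠-171.1° V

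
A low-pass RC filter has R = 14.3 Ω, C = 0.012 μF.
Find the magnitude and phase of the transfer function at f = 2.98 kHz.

Step 1 — Angular frequency: ω = 2π·2980 = 1.872e+04 rad/s.
Step 2 — Transfer function: H(jω) = 1/(1 + jωRC).
Step 3 — Denominator: 1 + jωRC = 1 + j·1.872e+04·14.3·1.2e-08 = 1 + j0.003213.
Step 4 — H = 1 - j0.003213.
Step 5 — Magnitude: |H| = 1 (-0.0 dB); phase: φ = -0.2°.

|H| = 1 (-0.0 dB), φ = -0.2°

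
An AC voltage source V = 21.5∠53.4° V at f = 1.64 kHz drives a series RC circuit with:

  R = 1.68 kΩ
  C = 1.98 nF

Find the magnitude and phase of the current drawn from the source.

Step 1 — Angular frequency: ω = 2π·f = 2π·1640 = 1.03e+04 rad/s.
Step 2 — Component impedances:
  R: Z = R = 1680 Ω
  C: Z = 1/(jωC) = -j/(ω·C) = 0 - j4.901e+04 Ω
Step 3 — Series combination: Z_total = R + C = 1680 - j4.901e+04 Ω = 4.904e+04∠-88.0° Ω.
Step 4 — Source phasor: V = 21.5∠53.4° V = 12.82 + j17.26 V.
Step 5 — Ohm's law: I = V / Z_total = (12.82 + j17.26) / (1680 - j4.901e+04) = -0.0003428 + j0.0002733 A.
Step 6 — Convert to polar: |I| = 0.0004384 A, ∠I = 141.4°.

I = 0.0004384∠141.4° A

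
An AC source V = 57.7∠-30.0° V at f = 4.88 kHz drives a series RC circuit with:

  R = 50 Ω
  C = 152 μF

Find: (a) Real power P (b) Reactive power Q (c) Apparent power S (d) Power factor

Step 1 — Angular frequency: ω = 2π·f = 2π·4880 = 3.066e+04 rad/s.
Step 2 — Component impedances:
  R: Z = R = 50 Ω
  C: Z = 1/(jωC) = -j/(ω·C) = 0 - j0.2146 Ω
Step 3 — Series combination: Z_total = R + C = 50 - j0.2146 Ω = 50∠-0.2° Ω.
Step 4 — Source phasor: V = 57.7∠-30.0° V = 49.97 - j28.85 V.
Step 5 — Current: I = V / Z = 1.002 - j0.5727 A = 1.154∠-29.8° A.
Step 6 — Complex power: S = V·I* = 66.58 - j0.2857 VA.
Step 7 — Real power: P = Re(S) = 66.58 W.
Step 8 — Reactive power: Q = Im(S) = -0.2857 VAR.
Step 9 — Apparent power: |S| = 66.59 VA.
Step 10 — Power factor: PF = P/|S| = 1 (leading).

(a) P = 66.58 W  (b) Q = -0.2857 VAR  (c) S = 66.59 VA  (d) PF = 1 (leading)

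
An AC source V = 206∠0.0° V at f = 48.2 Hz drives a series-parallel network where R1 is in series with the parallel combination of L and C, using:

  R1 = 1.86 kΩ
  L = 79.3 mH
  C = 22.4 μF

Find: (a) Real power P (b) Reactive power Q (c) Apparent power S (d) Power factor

Step 1 — Angular frequency: ω = 2π·f = 2π·48.2 = 302.8 rad/s.
Step 2 — Component impedances:
  R1: Z = R = 1860 Ω
  L: Z = jωL = j·302.8·0.0793 = 0 + j24.02 Ω
  C: Z = 1/(jωC) = -j/(ω·C) = 0 - j147.4 Ω
Step 3 — Parallel branch: L || C = 1/(1/L + 1/C) = 0 + j28.69 Ω.
Step 4 — Series with R1: Z_total = R1 + (L || C) = 1860 + j28.69 Ω = 1860∠0.9° Ω.
Step 5 — Source phasor: V = 206∠0.0° V = 206 V.
Step 6 — Current: I = V / Z = 0.1107 - j0.001708 A = 0.1107∠-0.9° A.
Step 7 — Complex power: S = V·I* = 22.81 + j0.3518 VA.
Step 8 — Real power: P = Re(S) = 22.81 W.
Step 9 — Reactive power: Q = Im(S) = 0.3518 VAR.
Step 10 — Apparent power: |S| = 22.81 VA.
Step 11 — Power factor: PF = P/|S| = 0.9999 (lagging).

(a) P = 22.81 W  (b) Q = 0.3518 VAR  (c) S = 22.81 VA  (d) PF = 0.9999 (lagging)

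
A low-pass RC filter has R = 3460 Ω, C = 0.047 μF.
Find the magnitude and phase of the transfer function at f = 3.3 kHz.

Step 1 — Angular frequency: ω = 2π·3300 = 2.073e+04 rad/s.
Step 2 — Transfer function: H(jω) = 1/(1 + jωRC).
Step 3 — Denominator: 1 + jωRC = 1 + j·2.073e+04·3460·4.7e-08 = 1 + j3.372.
Step 4 — H = 0.08085 - j0.2726.
Step 5 — Magnitude: |H| = 0.2843 (-10.9 dB); phase: φ = -73.5°.

|H| = 0.2843 (-10.9 dB), φ = -73.5°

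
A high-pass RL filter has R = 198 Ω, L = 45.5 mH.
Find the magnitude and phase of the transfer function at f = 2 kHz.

Step 1 — Angular frequency: ω = 2π·2000 = 1.257e+04 rad/s.
Step 2 — Transfer function: H(jω) = jωL/(R + jωL).
Step 3 — Numerator jωL = j·571.8; denominator R + jωL = 198 + j571.8.
Step 4 — H = 0.8929 + j0.3092.
Step 5 — Magnitude: |H| = 0.9449 (-0.5 dB); phase: φ = 19.1°.

|H| = 0.9449 (-0.5 dB), φ = 19.1°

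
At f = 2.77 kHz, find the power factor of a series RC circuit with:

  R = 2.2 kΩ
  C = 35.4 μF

Step 1 — Angular frequency: ω = 2π·f = 2π·2770 = 1.74e+04 rad/s.
Step 2 — Component impedances:
  R: Z = R = 2200 Ω
  C: Z = 1/(jωC) = -j/(ω·C) = 0 - j1.623 Ω
Step 3 — Series combination: Z_total = R + C = 2200 - j1.623 Ω = 2200∠-0.0° Ω.
Step 4 — Power factor: PF = cos(φ) = Re(Z)/|Z| = 2200/2200 = 1.
Step 5 — Type: Im(Z) = -1.623 ⇒ leading (phase φ = -0.0°).

PF = 1 (leading, φ = -0.0°)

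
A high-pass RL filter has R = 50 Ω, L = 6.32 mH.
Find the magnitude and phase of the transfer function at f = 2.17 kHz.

Step 1 — Angular frequency: ω = 2π·2170 = 1.363e+04 rad/s.
Step 2 — Transfer function: H(jω) = jωL/(R + jωL).
Step 3 — Numerator jωL = j·86.17; denominator R + jωL = 50 + j86.17.
Step 4 — H = 0.7481 + j0.4341.
Step 5 — Magnitude: |H| = 0.8649 (-1.3 dB); phase: φ = 30.1°.

|H| = 0.8649 (-1.3 dB), φ = 30.1°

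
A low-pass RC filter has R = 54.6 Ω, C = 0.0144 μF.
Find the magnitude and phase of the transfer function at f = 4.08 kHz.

Step 1 — Angular frequency: ω = 2π·4080 = 2.564e+04 rad/s.
Step 2 — Transfer function: H(jω) = 1/(1 + jωRC).
Step 3 — Denominator: 1 + jωRC = 1 + j·2.564e+04·54.6·1.44e-08 = 1 + j0.02016.
Step 4 — H = 0.9996 - j0.02015.
Step 5 — Magnitude: |H| = 0.9998 (-0.0 dB); phase: φ = -1.2°.

|H| = 0.9998 (-0.0 dB), φ = -1.2°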